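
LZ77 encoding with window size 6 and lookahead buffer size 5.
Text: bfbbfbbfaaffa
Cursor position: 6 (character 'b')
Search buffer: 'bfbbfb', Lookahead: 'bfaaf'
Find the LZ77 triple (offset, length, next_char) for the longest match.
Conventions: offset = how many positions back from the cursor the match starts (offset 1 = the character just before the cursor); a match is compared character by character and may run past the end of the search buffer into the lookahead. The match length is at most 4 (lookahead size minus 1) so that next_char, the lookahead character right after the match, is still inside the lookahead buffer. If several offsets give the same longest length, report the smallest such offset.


Try each offset into the search buffer:
  offset=1 (pos 5, char 'b'): match length 1
  offset=2 (pos 4, char 'f'): match length 0
  offset=3 (pos 3, char 'b'): match length 2
  offset=4 (pos 2, char 'b'): match length 1
  offset=5 (pos 1, char 'f'): match length 0
  offset=6 (pos 0, char 'b'): match length 2
Longest match has length 2, found at offsets 3, 6; take the smallest, offset 3.
next_char = character at position 6 + 2 = 8 -> 'a'

Best match: offset=3, length=2 (matching 'bf' starting at position 3)
LZ77 triple: (3, 2, 'a')


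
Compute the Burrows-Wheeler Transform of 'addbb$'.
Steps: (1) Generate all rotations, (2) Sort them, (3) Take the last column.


Rotations (sorted):
  0: $addbb -> last char: b
  1: addbb$ -> last char: $
  2: b$addb -> last char: b
  3: bb$add -> last char: d
  4: dbb$ad -> last char: d
  5: ddbb$a -> last char: a


BWT = b$bdda


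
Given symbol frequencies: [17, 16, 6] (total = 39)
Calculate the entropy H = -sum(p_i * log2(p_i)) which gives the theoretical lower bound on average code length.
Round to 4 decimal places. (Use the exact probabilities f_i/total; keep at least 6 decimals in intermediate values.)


Per-symbol terms -p_i * log2(p_i) with p_i = f_i/39:
  p = 17/39 = 0.435897: log2(p) = -1.197939, -p*log2(p) = 0.522179
  p = 16/39 = 0.410256: log2(p) = -1.285402, -p*log2(p) = 0.527345
  p = 6/39 = 0.153846: log2(p) = -2.700440, -p*log2(p) = 0.415452
H = 0.522179 + 0.527345 + 0.415452 = 1.464976

H = 1.465 bits/symbol


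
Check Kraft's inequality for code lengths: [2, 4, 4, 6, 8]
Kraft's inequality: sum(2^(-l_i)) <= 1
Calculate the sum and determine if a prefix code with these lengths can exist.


Sum = 2^(-2) + 2^(-4) + 2^(-4) + 2^(-6) + 2^(-8)
    = 0.25 + 0.0625 + 0.0625 + 0.015625 + 0.00390625
    = 101/256 = 0.39453125
Since 0.39453125 <= 1, Kraft's inequality IS satisfied.
A prefix code with these lengths CAN exist.

Kraft sum = 0.39453125. Satisfied.


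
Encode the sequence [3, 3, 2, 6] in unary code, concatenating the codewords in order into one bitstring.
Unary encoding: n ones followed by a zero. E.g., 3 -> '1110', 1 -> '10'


Encode each number as n ones followed by a terminating 0:
  3 -> 1110 (4 bits)
  3 -> 1110 (4 bits)
  2 -> 110 (3 bits)
  6 -> 1111110 (7 bits)
Total length = 4 + 4 + 3 + 7 = 18 bits.

Unary([3, 3, 2, 6]) = 111011101101111110 (18 bits)


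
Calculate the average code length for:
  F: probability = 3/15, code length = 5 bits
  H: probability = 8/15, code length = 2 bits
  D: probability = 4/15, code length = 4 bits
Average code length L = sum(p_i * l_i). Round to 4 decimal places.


Weighted contributions p_i * l_i:
  F: (3/15) * 5 = 15/15
  H: (8/15) * 2 = 16/15
  D: (4/15) * 4 = 16/15
Sum = (15 + 16 + 16)/15 = 47/15

L = 47/15 = 3.1333 bits/symbol


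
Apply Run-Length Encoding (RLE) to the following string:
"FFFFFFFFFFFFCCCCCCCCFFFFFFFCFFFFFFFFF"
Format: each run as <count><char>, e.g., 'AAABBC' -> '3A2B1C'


Scanning runs left to right:
  i=0: run of 'F' x 12 -> '12F'
  i=12: run of 'C' x 8 -> '8C'
  i=20: run of 'F' x 7 -> '7F'
  i=27: run of 'C' x 1 -> '1C'
  i=28: run of 'F' x 9 -> '9F'

RLE = 12F8C7F1C9F


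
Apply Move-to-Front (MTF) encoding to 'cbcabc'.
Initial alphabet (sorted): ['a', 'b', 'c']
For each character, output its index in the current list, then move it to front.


MTF encoding:
'c': index 2 in ['a', 'b', 'c'] -> ['c', 'a', 'b']
'b': index 2 in ['c', 'a', 'b'] -> ['b', 'c', 'a']
'c': index 1 in ['b', 'c', 'a'] -> ['c', 'b', 'a']
'a': index 2 in ['c', 'b', 'a'] -> ['a', 'c', 'b']
'b': index 2 in ['a', 'c', 'b'] -> ['b', 'a', 'c']
'c': index 2 in ['b', 'a', 'c'] -> ['c', 'b', 'a']


Output: [2, 2, 1, 2, 2, 2]


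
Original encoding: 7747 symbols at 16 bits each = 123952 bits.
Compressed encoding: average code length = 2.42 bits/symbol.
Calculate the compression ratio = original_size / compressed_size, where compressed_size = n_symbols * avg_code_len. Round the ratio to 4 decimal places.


original_size = n_symbols * orig_bits = 7747 * 16 = 123952 bits
compressed_size = n_symbols * avg_code_len = 7747 * 2.42 = 18747.74 bits
ratio = original_size / compressed_size = 123952 / 18747.74 = 6.6116

Compression ratio = 6.6116


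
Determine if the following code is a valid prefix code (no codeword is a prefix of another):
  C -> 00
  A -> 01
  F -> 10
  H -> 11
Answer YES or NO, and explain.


Checking each pair (does one codeword prefix another?):
  C='00' vs A='01': no prefix
  C='00' vs F='10': no prefix
  C='00' vs H='11': no prefix
  A='01' vs C='00': no prefix
  A='01' vs F='10': no prefix
  A='01' vs H='11': no prefix
  F='10' vs C='00': no prefix
  F='10' vs A='01': no prefix
  F='10' vs H='11': no prefix
  H='11' vs C='00': no prefix
  H='11' vs A='01': no prefix
  H='11' vs F='10': no prefix
No violation found over all pairs.

YES -- this is a valid prefix code. No codeword is a prefix of any other codeword.


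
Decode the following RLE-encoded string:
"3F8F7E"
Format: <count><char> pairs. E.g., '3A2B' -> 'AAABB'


Expanding each <count><char> pair:
  3F -> 'FFF'
  8F -> 'FFFFFFFF'
  7E -> 'EEEEEEE'

Decoded = FFFFFFFFFFFEEEEEEE


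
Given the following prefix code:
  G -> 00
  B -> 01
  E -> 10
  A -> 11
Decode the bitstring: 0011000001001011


Decoding step by step:
Bits 00 -> G
Bits 11 -> A
Bits 00 -> G
Bits 00 -> G
Bits 01 -> B
Bits 00 -> G
Bits 10 -> E
Bits 11 -> A


Decoded message: GAGGBGEA


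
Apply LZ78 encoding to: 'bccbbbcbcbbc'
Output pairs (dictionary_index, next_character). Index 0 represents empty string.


LZ78 encoding steps:
Dictionary: {0: ''}
Step 1: w='' (idx 0), next='b' -> output (0, 'b'), add 'b' as idx 1
Step 2: w='' (idx 0), next='c' -> output (0, 'c'), add 'c' as idx 2
Step 3: w='c' (idx 2), next='b' -> output (2, 'b'), add 'cb' as idx 3
Step 4: w='b' (idx 1), next='b' -> output (1, 'b'), add 'bb' as idx 4
Step 5: w='cb' (idx 3), next='c' -> output (3, 'c'), add 'cbc' as idx 5
Step 6: w='bb' (idx 4), next='c' -> output (4, 'c'), add 'bbc' as idx 6


Encoded: [(0, 'b'), (0, 'c'), (2, 'b'), (1, 'b'), (3, 'c'), (4, 'c')]


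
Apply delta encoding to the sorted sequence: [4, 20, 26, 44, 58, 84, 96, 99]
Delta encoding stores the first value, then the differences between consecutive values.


First value: 4
Deltas:
  20 - 4 = 16
  26 - 20 = 6
  44 - 26 = 18
  58 - 44 = 14
  84 - 58 = 26
  96 - 84 = 12
  99 - 96 = 3


Delta encoded: [4, 16, 6, 18, 14, 26, 12, 3]


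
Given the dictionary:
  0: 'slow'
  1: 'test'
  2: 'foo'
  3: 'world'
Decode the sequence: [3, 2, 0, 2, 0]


Look up each index in the dictionary:
  3 -> 'world'
  2 -> 'foo'
  0 -> 'slow'
  2 -> 'foo'
  0 -> 'slow'

Decoded: "world foo slow foo slow"


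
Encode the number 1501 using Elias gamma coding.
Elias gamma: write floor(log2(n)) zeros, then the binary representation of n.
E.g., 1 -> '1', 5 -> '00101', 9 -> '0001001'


num_bits = floor(log2(1501)) + 1 = 11
leading_zeros = num_bits - 1 = 10
binary(1501) = 10111011101

Elias gamma(1501) = '0000000000' + '10111011101' = 000000000010111011101 (21 bits)


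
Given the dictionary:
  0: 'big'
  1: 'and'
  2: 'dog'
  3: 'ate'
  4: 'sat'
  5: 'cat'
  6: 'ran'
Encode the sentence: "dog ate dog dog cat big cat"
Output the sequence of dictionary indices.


Look up each word in the dictionary:
  'dog' -> 2
  'ate' -> 3
  'dog' -> 2
  'dog' -> 2
  'cat' -> 5
  'big' -> 0
  'cat' -> 5

Encoded: [2, 3, 2, 2, 5, 0, 5]


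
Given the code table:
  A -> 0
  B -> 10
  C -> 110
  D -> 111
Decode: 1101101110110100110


Decoding:
110 -> C
110 -> C
111 -> D
0 -> A
110 -> C
10 -> B
0 -> A
110 -> C


Result: CCDACBAC


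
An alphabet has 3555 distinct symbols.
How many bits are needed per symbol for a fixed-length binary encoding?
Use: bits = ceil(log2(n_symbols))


log2(3555) = 11.7956
Bracket: 2^11 = 2048 < 3555 <= 2^12 = 4096
So ceil(log2(3555)) = 12

bits = ceil(log2(3555)) = ceil(11.7956) = 12 bits


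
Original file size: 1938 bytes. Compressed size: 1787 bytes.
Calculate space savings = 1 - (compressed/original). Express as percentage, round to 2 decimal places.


ratio = compressed/original = 1787/1938 = 0.922085
savings = 1 - ratio = 1 - 0.922085 = 0.077915
as a percentage: 0.077915 * 100 = 7.79%

Space savings = 1 - 1787/1938 = 7.79%


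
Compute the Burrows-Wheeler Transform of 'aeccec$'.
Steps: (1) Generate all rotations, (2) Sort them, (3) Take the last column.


Rotations (sorted):
  0: $aeccec -> last char: c
  1: aeccec$ -> last char: $
  2: c$aecce -> last char: e
  3: ccec$ae -> last char: e
  4: cec$aec -> last char: c
  5: ec$aecc -> last char: c
  6: eccec$a -> last char: a


BWT = c$eecca


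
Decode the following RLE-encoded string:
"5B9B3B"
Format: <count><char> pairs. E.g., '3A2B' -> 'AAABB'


Expanding each <count><char> pair:
  5B -> 'BBBBB'
  9B -> 'BBBBBBBBB'
  3B -> 'BBB'

Decoded = BBBBBBBBBBBBBBBBB


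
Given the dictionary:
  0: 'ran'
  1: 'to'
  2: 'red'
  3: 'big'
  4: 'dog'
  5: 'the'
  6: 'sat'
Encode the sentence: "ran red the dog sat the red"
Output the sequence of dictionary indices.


Look up each word in the dictionary:
  'ran' -> 0
  'red' -> 2
  'the' -> 5
  'dog' -> 4
  'sat' -> 6
  'the' -> 5
  'red' -> 2

Encoded: [0, 2, 5, 4, 6, 5, 2]


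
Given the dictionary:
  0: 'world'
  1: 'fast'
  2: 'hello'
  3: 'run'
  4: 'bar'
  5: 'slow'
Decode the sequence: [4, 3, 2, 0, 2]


Look up each index in the dictionary:
  4 -> 'bar'
  3 -> 'run'
  2 -> 'hello'
  0 -> 'world'
  2 -> 'hello'

Decoded: "bar run hello world hello"


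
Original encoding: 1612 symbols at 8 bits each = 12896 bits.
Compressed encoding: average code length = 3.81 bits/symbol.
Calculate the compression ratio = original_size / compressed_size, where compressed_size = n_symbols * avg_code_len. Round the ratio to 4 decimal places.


original_size = n_symbols * orig_bits = 1612 * 8 = 12896 bits
compressed_size = n_symbols * avg_code_len = 1612 * 3.81 = 6141.72 bits
ratio = original_size / compressed_size = 12896 / 6141.72 = 2.0997

Compression ratio = 2.0997


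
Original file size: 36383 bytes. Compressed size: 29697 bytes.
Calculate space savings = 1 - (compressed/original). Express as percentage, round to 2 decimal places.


ratio = compressed/original = 29697/36383 = 0.816233
savings = 1 - ratio = 1 - 0.816233 = 0.183767
as a percentage: 0.183767 * 100 = 18.38%

Space savings = 1 - 29697/36383 = 18.38%


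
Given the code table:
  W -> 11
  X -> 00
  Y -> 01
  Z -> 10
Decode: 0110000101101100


Decoding:
01 -> Y
10 -> Z
00 -> X
01 -> Y
01 -> Y
10 -> Z
11 -> W
00 -> X


Result: YZXYYZWX


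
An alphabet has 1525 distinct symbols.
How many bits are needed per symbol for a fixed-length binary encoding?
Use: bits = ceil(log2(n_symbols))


log2(1525) = 10.5746
Bracket: 2^10 = 1024 < 1525 <= 2^11 = 2048
So ceil(log2(1525)) = 11

bits = ceil(log2(1525)) = ceil(10.5746) = 11 bits


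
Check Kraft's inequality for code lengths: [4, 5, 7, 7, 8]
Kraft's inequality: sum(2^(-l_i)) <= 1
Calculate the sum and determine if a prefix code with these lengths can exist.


Sum = 2^(-4) + 2^(-5) + 2^(-7) + 2^(-7) + 2^(-8)
    = 0.0625 + 0.03125 + 0.0078125 + 0.0078125 + 0.00390625
    = 29/256 = 0.11328125
Since 0.11328125 <= 1, Kraft's inequality IS satisfied.
A prefix code with these lengths CAN exist.

Kraft sum = 0.11328125. Satisfied.


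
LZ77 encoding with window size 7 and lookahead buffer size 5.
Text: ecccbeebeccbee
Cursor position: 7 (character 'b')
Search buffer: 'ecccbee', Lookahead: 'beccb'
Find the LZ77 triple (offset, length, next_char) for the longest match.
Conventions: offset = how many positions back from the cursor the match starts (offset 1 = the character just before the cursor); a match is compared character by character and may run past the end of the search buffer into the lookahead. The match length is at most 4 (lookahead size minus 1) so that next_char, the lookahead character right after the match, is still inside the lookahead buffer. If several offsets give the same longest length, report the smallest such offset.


Try each offset into the search buffer:
  offset=1 (pos 6, char 'e'): match length 0
  offset=2 (pos 5, char 'e'): match length 0
  offset=3 (pos 4, char 'b'): match length 2
  offset=4 (pos 3, char 'c'): match length 0
  offset=5 (pos 2, char 'c'): match length 0
  offset=6 (pos 1, char 'c'): match length 0
  offset=7 (pos 0, char 'e'): match length 0
Longest match has length 2 at offset 3.
next_char = character at position 7 + 2 = 9 -> 'c'

Best match: offset=3, length=2 (matching 'be' starting at position 4)
LZ77 triple: (3, 2, 'c')


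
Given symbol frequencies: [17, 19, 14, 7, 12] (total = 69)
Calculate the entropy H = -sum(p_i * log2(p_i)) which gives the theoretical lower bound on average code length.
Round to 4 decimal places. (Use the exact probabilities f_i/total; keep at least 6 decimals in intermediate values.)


Per-symbol terms -p_i * log2(p_i) with p_i = f_i/69:
  p = 17/69 = 0.246377: log2(p) = -2.021062, -p*log2(p) = 0.497943
  p = 19/69 = 0.275362: log2(p) = -1.860597, -p*log2(p) = 0.512338
  p = 14/69 = 0.202899: log2(p) = -2.301170, -p*log2(p) = 0.466904
  p = 7/69 = 0.101449: log2(p) = -3.301170, -p*log2(p) = 0.334901
  p = 12/69 = 0.173913: log2(p) = -2.523562, -p*log2(p) = 0.438880
H = 0.497943 + 0.512338 + 0.466904 + 0.334901 + 0.438880 = 2.250966

H = 2.251 bits/symbol


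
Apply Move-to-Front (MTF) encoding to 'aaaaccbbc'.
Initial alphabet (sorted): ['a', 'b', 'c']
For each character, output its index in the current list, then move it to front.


MTF encoding:
'a': index 0 in ['a', 'b', 'c'] -> ['a', 'b', 'c']
'a': index 0 in ['a', 'b', 'c'] -> ['a', 'b', 'c']
'a': index 0 in ['a', 'b', 'c'] -> ['a', 'b', 'c']
'a': index 0 in ['a', 'b', 'c'] -> ['a', 'b', 'c']
'c': index 2 in ['a', 'b', 'c'] -> ['c', 'a', 'b']
'c': index 0 in ['c', 'a', 'b'] -> ['c', 'a', 'b']
'b': index 2 in ['c', 'a', 'b'] -> ['b', 'c', 'a']
'b': index 0 in ['b', 'c', 'a'] -> ['b', 'c', 'a']
'c': index 1 in ['b', 'c', 'a'] -> ['c', 'b', 'a']


Output: [0, 0, 0, 0, 2, 0, 2, 0, 1]


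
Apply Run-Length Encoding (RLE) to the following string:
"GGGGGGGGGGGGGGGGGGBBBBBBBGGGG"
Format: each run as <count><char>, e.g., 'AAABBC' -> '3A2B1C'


Scanning runs left to right:
  i=0: run of 'G' x 18 -> '18G'
  i=18: run of 'B' x 7 -> '7B'
  i=25: run of 'G' x 4 -> '4G'

RLE = 18G7B4G


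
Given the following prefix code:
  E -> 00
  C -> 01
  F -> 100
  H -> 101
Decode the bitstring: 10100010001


Decoding step by step:
Bits 101 -> H
Bits 00 -> E
Bits 01 -> C
Bits 00 -> E
Bits 01 -> C


Decoded message: HECEC


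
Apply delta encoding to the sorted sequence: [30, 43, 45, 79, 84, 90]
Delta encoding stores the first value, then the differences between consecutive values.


First value: 30
Deltas:
  43 - 30 = 13
  45 - 43 = 2
  79 - 45 = 34
  84 - 79 = 5
  90 - 84 = 6


Delta encoded: [30, 13, 2, 34, 5, 6]


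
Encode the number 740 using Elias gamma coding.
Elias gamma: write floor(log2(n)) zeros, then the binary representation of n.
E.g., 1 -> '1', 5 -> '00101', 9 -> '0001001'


num_bits = floor(log2(740)) + 1 = 10
leading_zeros = num_bits - 1 = 9
binary(740) = 1011100100

Elias gamma(740) = '000000000' + '1011100100' = 0000000001011100100 (19 bits)


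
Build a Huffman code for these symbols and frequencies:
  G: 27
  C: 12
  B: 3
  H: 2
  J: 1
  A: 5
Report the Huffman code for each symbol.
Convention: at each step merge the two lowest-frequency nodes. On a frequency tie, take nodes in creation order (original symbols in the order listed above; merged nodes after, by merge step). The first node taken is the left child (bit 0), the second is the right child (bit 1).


Huffman tree construction:
Step 1: Merge J(1) + H(2) = 3
Step 2: Merge B(3) + (J+H)(3) = 6
Step 3: Merge A(5) + (B+(J+H))(6) = 11
Step 4: Merge (A+(B+(J+H)))(11) + C(12) = 23
Step 5: Merge ((A+(B+(J+H)))+C)(23) + G(27) = 50
Read each symbol's code off the tree from the root (left child = 0, right child = 1).

Codes:
  G: 1 (length 1)
  C: 01 (length 2)
  B: 0010 (length 4)
  H: 00111 (length 5)
  J: 00110 (length 5)
  A: 000 (length 3)
Average code length: 93/50 = 1.8600 bits/symbol


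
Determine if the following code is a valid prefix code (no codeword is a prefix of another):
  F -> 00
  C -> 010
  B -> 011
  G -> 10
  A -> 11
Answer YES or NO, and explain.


Checking each pair (does one codeword prefix another?):
  F='00' vs C='010': no prefix
  F='00' vs B='011': no prefix
  F='00' vs G='10': no prefix
  F='00' vs A='11': no prefix
  C='010' vs F='00': no prefix
  C='010' vs B='011': no prefix
  C='010' vs G='10': no prefix
  C='010' vs A='11': no prefix
  B='011' vs F='00': no prefix
  B='011' vs C='010': no prefix
  B='011' vs G='10': no prefix
  B='011' vs A='11': no prefix
  G='10' vs F='00': no prefix
  G='10' vs C='010': no prefix
  G='10' vs B='011': no prefix
  G='10' vs A='11': no prefix
  A='11' vs F='00': no prefix
  A='11' vs C='010': no prefix
  A='11' vs B='011': no prefix
  A='11' vs G='10': no prefix
No violation found over all pairs.

YES -- this is a valid prefix code. No codeword is a prefix of any other codeword.


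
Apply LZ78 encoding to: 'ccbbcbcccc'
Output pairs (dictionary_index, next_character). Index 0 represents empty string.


LZ78 encoding steps:
Dictionary: {0: ''}
Step 1: w='' (idx 0), next='c' -> output (0, 'c'), add 'c' as idx 1
Step 2: w='c' (idx 1), next='b' -> output (1, 'b'), add 'cb' as idx 2
Step 3: w='' (idx 0), next='b' -> output (0, 'b'), add 'b' as idx 3
Step 4: w='cb' (idx 2), next='c' -> output (2, 'c'), add 'cbc' as idx 4
Step 5: w='c' (idx 1), next='c' -> output (1, 'c'), add 'cc' as idx 5
Step 6: w='c' (idx 1), end of input -> output (1, '')


Encoded: [(0, 'c'), (1, 'b'), (0, 'b'), (2, 'c'), (1, 'c'), (1, '')]


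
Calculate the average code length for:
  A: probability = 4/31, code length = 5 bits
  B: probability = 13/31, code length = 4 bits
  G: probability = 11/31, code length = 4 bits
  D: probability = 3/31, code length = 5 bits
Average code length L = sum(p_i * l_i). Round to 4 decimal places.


Weighted contributions p_i * l_i:
  A: (4/31) * 5 = 20/31
  B: (13/31) * 4 = 52/31
  G: (11/31) * 4 = 44/31
  D: (3/31) * 5 = 15/31
Sum = (20 + 52 + 44 + 15)/31 = 131/31

L = 131/31 = 4.2258 bits/symbol


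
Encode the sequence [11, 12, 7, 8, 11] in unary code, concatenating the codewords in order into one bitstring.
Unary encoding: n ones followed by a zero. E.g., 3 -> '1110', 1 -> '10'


Encode each number as n ones followed by a terminating 0:
  11 -> 111111111110 (12 bits)
  12 -> 1111111111110 (13 bits)
  7 -> 11111110 (8 bits)
  8 -> 111111110 (9 bits)
  11 -> 111111111110 (12 bits)
Total length = 12 + 13 + 8 + 9 + 12 = 54 bits.

Unary([11, 12, 7, 8, 11]) = 111111111110111111111111011111110111111110111111111110 (54 bits)


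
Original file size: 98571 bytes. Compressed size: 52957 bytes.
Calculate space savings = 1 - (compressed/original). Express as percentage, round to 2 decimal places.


ratio = compressed/original = 52957/98571 = 0.537247
savings = 1 - ratio = 1 - 0.537247 = 0.462753
as a percentage: 0.462753 * 100 = 46.28%

Space savings = 1 - 52957/98571 = 46.28%


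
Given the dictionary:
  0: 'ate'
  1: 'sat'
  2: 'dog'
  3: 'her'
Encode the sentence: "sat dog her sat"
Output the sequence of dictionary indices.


Look up each word in the dictionary:
  'sat' -> 1
  'dog' -> 2
  'her' -> 3
  'sat' -> 1

Encoded: [1, 2, 3, 1]


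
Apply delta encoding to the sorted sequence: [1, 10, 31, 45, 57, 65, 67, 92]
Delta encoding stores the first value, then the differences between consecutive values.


First value: 1
Deltas:
  10 - 1 = 9
  31 - 10 = 21
  45 - 31 = 14
  57 - 45 = 12
  65 - 57 = 8
  67 - 65 = 2
  92 - 67 = 25


Delta encoded: [1, 9, 21, 14, 12, 8, 2, 25]


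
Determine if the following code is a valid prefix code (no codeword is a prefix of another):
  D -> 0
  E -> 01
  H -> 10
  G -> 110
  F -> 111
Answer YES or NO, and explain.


Checking each pair (does one codeword prefix another?):
  D='0' vs E='01': prefix -- VIOLATION

NO -- this is NOT a valid prefix code. D (0) is a prefix of E (01).


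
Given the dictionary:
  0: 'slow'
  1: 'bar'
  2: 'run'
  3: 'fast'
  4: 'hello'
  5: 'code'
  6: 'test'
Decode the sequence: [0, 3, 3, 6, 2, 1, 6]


Look up each index in the dictionary:
  0 -> 'slow'
  3 -> 'fast'
  3 -> 'fast'
  6 -> 'test'
  2 -> 'run'
  1 -> 'bar'
  6 -> 'test'

Decoded: "slow fast fast test run bar test"


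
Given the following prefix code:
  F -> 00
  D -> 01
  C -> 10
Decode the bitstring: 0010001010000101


Decoding step by step:
Bits 00 -> F
Bits 10 -> C
Bits 00 -> F
Bits 10 -> C
Bits 10 -> C
Bits 00 -> F
Bits 01 -> D
Bits 01 -> D


Decoded message: FCFCCFDD


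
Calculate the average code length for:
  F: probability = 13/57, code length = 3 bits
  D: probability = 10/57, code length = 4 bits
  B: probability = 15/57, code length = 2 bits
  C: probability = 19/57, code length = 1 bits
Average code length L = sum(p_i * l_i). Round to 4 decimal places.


Weighted contributions p_i * l_i:
  F: (13/57) * 3 = 39/57
  D: (10/57) * 4 = 40/57
  B: (15/57) * 2 = 30/57
  C: (19/57) * 1 = 19/57
Sum = (39 + 40 + 30 + 19)/57 = 128/57

L = 128/57 = 2.2456 bits/symbol


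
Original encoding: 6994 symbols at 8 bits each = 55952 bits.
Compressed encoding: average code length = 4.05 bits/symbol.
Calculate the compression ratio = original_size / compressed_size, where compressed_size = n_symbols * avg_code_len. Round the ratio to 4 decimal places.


original_size = n_symbols * orig_bits = 6994 * 8 = 55952 bits
compressed_size = n_symbols * avg_code_len = 6994 * 4.05 = 28325.7 bits
ratio = original_size / compressed_size = 55952 / 28325.7 = 1.9753

Compression ratio = 1.9753


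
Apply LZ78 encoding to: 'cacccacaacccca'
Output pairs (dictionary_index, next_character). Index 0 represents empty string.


LZ78 encoding steps:
Dictionary: {0: ''}
Step 1: w='' (idx 0), next='c' -> output (0, 'c'), add 'c' as idx 1
Step 2: w='' (idx 0), next='a' -> output (0, 'a'), add 'a' as idx 2
Step 3: w='c' (idx 1), next='c' -> output (1, 'c'), add 'cc' as idx 3
Step 4: w='c' (idx 1), next='a' -> output (1, 'a'), add 'ca' as idx 4
Step 5: w='ca' (idx 4), next='a' -> output (4, 'a'), add 'caa' as idx 5
Step 6: w='cc' (idx 3), next='c' -> output (3, 'c'), add 'ccc' as idx 6
Step 7: w='ca' (idx 4), end of input -> output (4, '')


Encoded: [(0, 'c'), (0, 'a'), (1, 'c'), (1, 'a'), (4, 'a'), (3, 'c'), (4, '')]


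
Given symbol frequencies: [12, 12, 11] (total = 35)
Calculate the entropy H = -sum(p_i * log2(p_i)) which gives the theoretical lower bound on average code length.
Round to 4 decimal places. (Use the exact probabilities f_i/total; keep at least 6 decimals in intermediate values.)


Per-symbol terms -p_i * log2(p_i) with p_i = f_i/35:
  p = 12/35 = 0.342857: log2(p) = -1.544321, -p*log2(p) = 0.529481
  p = 12/35 = 0.342857: log2(p) = -1.544321, -p*log2(p) = 0.529481
  p = 11/35 = 0.314286: log2(p) = -1.669851, -p*log2(p) = 0.524810
H = 0.529481 + 0.529481 + 0.524810 = 1.583772

H = 1.5838 bits/symbol


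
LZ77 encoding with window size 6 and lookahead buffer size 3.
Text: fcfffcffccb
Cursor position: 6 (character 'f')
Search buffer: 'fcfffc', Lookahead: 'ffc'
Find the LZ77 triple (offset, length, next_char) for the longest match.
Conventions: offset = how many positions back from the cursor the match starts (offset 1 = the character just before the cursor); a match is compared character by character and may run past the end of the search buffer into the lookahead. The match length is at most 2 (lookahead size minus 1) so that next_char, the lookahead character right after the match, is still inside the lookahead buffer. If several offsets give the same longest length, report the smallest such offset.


Try each offset into the search buffer:
  offset=1 (pos 5, char 'c'): match length 0
  offset=2 (pos 4, char 'f'): match length 1
  offset=3 (pos 3, char 'f'): match length 2
  offset=4 (pos 2, char 'f'): match length 2
  offset=5 (pos 1, char 'c'): match length 0
  offset=6 (pos 0, char 'f'): match length 1
Longest match has length 2, found at offsets 3, 4; take the smallest, offset 3.
next_char = character at position 6 + 2 = 8 -> 'c'

Best match: offset=3, length=2 (matching 'ff' starting at position 3)
LZ77 triple: (3, 2, 'c')


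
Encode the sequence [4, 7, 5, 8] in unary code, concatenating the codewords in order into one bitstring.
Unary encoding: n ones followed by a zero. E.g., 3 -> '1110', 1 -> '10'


Encode each number as n ones followed by a terminating 0:
  4 -> 11110 (5 bits)
  7 -> 11111110 (8 bits)
  5 -> 111110 (6 bits)
  8 -> 111111110 (9 bits)
Total length = 5 + 8 + 6 + 9 = 28 bits.

Unary([4, 7, 5, 8]) = 1111011111110111110111111110 (28 bits)


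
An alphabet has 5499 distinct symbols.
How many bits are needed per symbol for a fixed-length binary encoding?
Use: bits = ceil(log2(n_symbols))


log2(5499) = 12.425
Bracket: 2^12 = 4096 < 5499 <= 2^13 = 8192
So ceil(log2(5499)) = 13

bits = ceil(log2(5499)) = ceil(12.425) = 13 bits


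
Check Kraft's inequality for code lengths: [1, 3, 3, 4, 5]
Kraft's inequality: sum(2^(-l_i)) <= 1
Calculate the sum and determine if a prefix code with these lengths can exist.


Sum = 2^(-1) + 2^(-3) + 2^(-3) + 2^(-4) + 2^(-5)
    = 0.5 + 0.125 + 0.125 + 0.0625 + 0.03125
    = 27/32 = 0.84375
Since 0.84375 <= 1, Kraft's inequality IS satisfied.
A prefix code with these lengths CAN exist.

Kraft sum = 0.84375. Satisfied.


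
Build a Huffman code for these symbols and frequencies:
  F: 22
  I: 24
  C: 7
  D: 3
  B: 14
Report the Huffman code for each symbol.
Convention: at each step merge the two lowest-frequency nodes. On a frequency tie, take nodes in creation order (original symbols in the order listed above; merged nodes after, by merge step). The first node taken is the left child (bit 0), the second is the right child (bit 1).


Huffman tree construction:
Step 1: Merge D(3) + C(7) = 10
Step 2: Merge (D+C)(10) + B(14) = 24
Step 3: Merge F(22) + I(24) = 46
Step 4: Merge ((D+C)+B)(24) + (F+I)(46) = 70
Read each symbol's code off the tree from the root (left child = 0, right child = 1).

Codes:
  F: 10 (length 2)
  I: 11 (length 2)
  C: 001 (length 3)
  D: 000 (length 3)
  B: 01 (length 2)
Average code length: 150/70 = 2.1429 bits/symbol


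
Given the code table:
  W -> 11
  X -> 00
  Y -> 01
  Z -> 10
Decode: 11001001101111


Decoding:
11 -> W
00 -> X
10 -> Z
01 -> Y
10 -> Z
11 -> W
11 -> W


Result: WXZYZWW


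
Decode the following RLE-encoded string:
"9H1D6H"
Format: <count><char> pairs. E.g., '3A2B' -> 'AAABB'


Expanding each <count><char> pair:
  9H -> 'HHHHHHHHH'
  1D -> 'D'
  6H -> 'HHHHHH'

Decoded = HHHHHHHHHDHHHHHH


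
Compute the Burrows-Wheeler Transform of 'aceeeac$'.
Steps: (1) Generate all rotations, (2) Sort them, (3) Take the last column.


Rotations (sorted):
  0: $aceeeac -> last char: c
  1: ac$aceee -> last char: e
  2: aceeeac$ -> last char: $
  3: c$aceeea -> last char: a
  4: ceeeac$a -> last char: a
  5: eac$acee -> last char: e
  6: eeac$ace -> last char: e
  7: eeeac$ac -> last char: c


BWT = ce$aaeec


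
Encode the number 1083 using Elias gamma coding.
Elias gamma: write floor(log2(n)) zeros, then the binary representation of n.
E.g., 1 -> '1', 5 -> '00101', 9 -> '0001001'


num_bits = floor(log2(1083)) + 1 = 11
leading_zeros = num_bits - 1 = 10
binary(1083) = 10000111011

Elias gamma(1083) = '0000000000' + '10000111011' = 000000000010000111011 (21 bits)


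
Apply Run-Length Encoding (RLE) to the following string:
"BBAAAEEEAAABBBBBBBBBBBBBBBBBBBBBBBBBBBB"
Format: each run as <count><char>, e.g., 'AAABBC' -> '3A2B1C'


Scanning runs left to right:
  i=0: run of 'B' x 2 -> '2B'
  i=2: run of 'A' x 3 -> '3A'
  i=5: run of 'E' x 3 -> '3E'
  i=8: run of 'A' x 3 -> '3A'
  i=11: run of 'B' x 28 -> '28B'

RLE = 2B3A3E3A28B


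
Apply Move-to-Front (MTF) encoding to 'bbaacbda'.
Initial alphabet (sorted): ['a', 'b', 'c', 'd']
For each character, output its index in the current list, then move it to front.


MTF encoding:
'b': index 1 in ['a', 'b', 'c', 'd'] -> ['b', 'a', 'c', 'd']
'b': index 0 in ['b', 'a', 'c', 'd'] -> ['b', 'a', 'c', 'd']
'a': index 1 in ['b', 'a', 'c', 'd'] -> ['a', 'b', 'c', 'd']
'a': index 0 in ['a', 'b', 'c', 'd'] -> ['a', 'b', 'c', 'd']
'c': index 2 in ['a', 'b', 'c', 'd'] -> ['c', 'a', 'b', 'd']
'b': index 2 in ['c', 'a', 'b', 'd'] -> ['b', 'c', 'a', 'd']
'd': index 3 in ['b', 'c', 'a', 'd'] -> ['d', 'b', 'c', 'a']
'a': index 3 in ['d', 'b', 'c', 'a'] -> ['a', 'd', 'b', 'c']


Output: [1, 0, 1, 0, 2, 2, 3, 3]


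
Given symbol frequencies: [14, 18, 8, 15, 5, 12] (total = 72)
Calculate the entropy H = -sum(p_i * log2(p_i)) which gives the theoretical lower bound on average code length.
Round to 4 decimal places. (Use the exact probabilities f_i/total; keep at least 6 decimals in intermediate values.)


Per-symbol terms -p_i * log2(p_i) with p_i = f_i/72:
  p = 14/72 = 0.194444: log2(p) = -2.362570, -p*log2(p) = 0.459389
  p = 18/72 = 0.250000: log2(p) = -2.000000, -p*log2(p) = 0.500000
  p = 8/72 = 0.111111: log2(p) = -3.169925, -p*log2(p) = 0.352214
  p = 15/72 = 0.208333: log2(p) = -2.263034, -p*log2(p) = 0.471466
  p = 5/72 = 0.069444: log2(p) = -3.847997, -p*log2(p) = 0.267222
  p = 12/72 = 0.166667: log2(p) = -2.584963, -p*log2(p) = 0.430827
H = 0.459389 + 0.500000 + 0.352214 + 0.471466 + 0.267222 + 0.430827 = 2.481118

H = 2.4811 bits/symbol


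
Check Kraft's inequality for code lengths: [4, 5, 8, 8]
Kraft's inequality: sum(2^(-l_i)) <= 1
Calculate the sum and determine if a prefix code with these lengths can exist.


Sum = 2^(-4) + 2^(-5) + 2^(-8) + 2^(-8)
    = 0.0625 + 0.03125 + 0.00390625 + 0.00390625
    = 26/256 = 0.1015625
Since 0.1015625 <= 1, Kraft's inequality IS satisfied.
A prefix code with these lengths CAN exist.

Kraft sum = 0.1015625. Satisfied.


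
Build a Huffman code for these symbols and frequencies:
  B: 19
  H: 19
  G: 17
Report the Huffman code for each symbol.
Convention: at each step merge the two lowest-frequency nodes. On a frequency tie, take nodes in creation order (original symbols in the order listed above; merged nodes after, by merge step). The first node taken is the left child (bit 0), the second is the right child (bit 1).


Huffman tree construction:
Step 1: Merge G(17) + B(19) = 36
Step 2: Merge H(19) + (G+B)(36) = 55
Read each symbol's code off the tree from the root (left child = 0, right child = 1).

Codes:
  B: 11 (length 2)
  H: 0 (length 1)
  G: 10 (length 2)
Average code length: 91/55 = 1.6545 bits/symbol


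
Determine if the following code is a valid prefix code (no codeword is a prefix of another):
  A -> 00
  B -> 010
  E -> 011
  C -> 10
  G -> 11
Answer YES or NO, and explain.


Checking each pair (does one codeword prefix another?):
  A='00' vs B='010': no prefix
  A='00' vs E='011': no prefix
  A='00' vs C='10': no prefix
  A='00' vs G='11': no prefix
  B='010' vs A='00': no prefix
  B='010' vs E='011': no prefix
  B='010' vs C='10': no prefix
  B='010' vs G='11': no prefix
  E='011' vs A='00': no prefix
  E='011' vs B='010': no prefix
  E='011' vs C='10': no prefix
  E='011' vs G='11': no prefix
  C='10' vs A='00': no prefix
  C='10' vs B='010': no prefix
  C='10' vs E='011': no prefix
  C='10' vs G='11': no prefix
  G='11' vs A='00': no prefix
  G='11' vs B='010': no prefix
  G='11' vs E='011': no prefix
  G='11' vs C='10': no prefix
No violation found over all pairs.

YES -- this is a valid prefix code. No codeword is a prefix of any other codeword.


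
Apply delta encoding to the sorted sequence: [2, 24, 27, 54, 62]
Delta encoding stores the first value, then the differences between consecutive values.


First value: 2
Deltas:
  24 - 2 = 22
  27 - 24 = 3
  54 - 27 = 27
  62 - 54 = 8


Delta encoded: [2, 22, 3, 27, 8]


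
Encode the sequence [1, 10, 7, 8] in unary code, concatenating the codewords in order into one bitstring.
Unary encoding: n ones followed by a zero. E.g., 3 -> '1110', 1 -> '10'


Encode each number as n ones followed by a terminating 0:
  1 -> 10 (2 bits)
  10 -> 11111111110 (11 bits)
  7 -> 11111110 (8 bits)
  8 -> 111111110 (9 bits)
Total length = 2 + 11 + 8 + 9 = 30 bits.

Unary([1, 10, 7, 8]) = 101111111111011111110111111110 (30 bits)


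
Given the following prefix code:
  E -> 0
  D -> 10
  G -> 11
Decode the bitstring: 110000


Decoding step by step:
Bits 11 -> G
Bits 0 -> E
Bits 0 -> E
Bits 0 -> E
Bits 0 -> E


Decoded message: GEEEE


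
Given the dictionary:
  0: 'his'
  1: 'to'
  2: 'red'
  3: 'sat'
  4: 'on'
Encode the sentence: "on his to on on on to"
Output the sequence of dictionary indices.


Look up each word in the dictionary:
  'on' -> 4
  'his' -> 0
  'to' -> 1
  'on' -> 4
  'on' -> 4
  'on' -> 4
  'to' -> 1

Encoded: [4, 0, 1, 4, 4, 4, 1]


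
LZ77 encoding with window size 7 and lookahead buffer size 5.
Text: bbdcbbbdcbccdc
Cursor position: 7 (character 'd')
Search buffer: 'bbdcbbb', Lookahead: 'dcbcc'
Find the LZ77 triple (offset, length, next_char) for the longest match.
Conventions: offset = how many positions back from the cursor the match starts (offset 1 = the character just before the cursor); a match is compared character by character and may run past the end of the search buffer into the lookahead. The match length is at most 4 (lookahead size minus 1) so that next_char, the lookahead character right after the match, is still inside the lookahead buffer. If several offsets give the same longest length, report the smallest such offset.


Try each offset into the search buffer:
  offset=1 (pos 6, char 'b'): match length 0
  offset=2 (pos 5, char 'b'): match length 0
  offset=3 (pos 4, char 'b'): match length 0
  offset=4 (pos 3, char 'c'): match length 0
  offset=5 (pos 2, char 'd'): match length 3
  offset=6 (pos 1, char 'b'): match length 0
  offset=7 (pos 0, char 'b'): match length 0
Longest match has length 3 at offset 5.
next_char = character at position 7 + 3 = 10 -> 'c'

Best match: offset=5, length=3 (matching 'dcb' starting at position 2)
LZ77 triple: (5, 3, 'c')


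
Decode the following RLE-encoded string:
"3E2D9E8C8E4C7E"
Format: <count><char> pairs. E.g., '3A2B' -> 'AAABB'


Expanding each <count><char> pair:
  3E -> 'EEE'
  2D -> 'DD'
  9E -> 'EEEEEEEEE'
  8C -> 'CCCCCCCC'
  8E -> 'EEEEEEEE'
  4C -> 'CCCC'
  7E -> 'EEEEEEE'

Decoded = EEEDDEEEEEEEEECCCCCCCCEEEEEEEECCCCEEEEEEE


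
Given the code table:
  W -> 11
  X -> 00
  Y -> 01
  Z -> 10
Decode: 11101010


Decoding:
11 -> W
10 -> Z
10 -> Z
10 -> Z


Result: WZZZ


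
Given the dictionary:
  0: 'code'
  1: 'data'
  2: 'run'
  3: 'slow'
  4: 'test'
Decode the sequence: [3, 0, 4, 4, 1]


Look up each index in the dictionary:
  3 -> 'slow'
  0 -> 'code'
  4 -> 'test'
  4 -> 'test'
  1 -> 'data'

Decoded: "slow code test test data"


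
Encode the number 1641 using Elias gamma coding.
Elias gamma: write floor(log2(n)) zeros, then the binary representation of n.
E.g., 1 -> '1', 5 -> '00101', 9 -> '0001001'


num_bits = floor(log2(1641)) + 1 = 11
leading_zeros = num_bits - 1 = 10
binary(1641) = 11001101001

Elias gamma(1641) = '0000000000' + '11001101001' = 000000000011001101001 (21 bits)


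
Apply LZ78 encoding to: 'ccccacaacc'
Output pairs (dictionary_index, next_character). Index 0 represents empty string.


LZ78 encoding steps:
Dictionary: {0: ''}
Step 1: w='' (idx 0), next='c' -> output (0, 'c'), add 'c' as idx 1
Step 2: w='c' (idx 1), next='c' -> output (1, 'c'), add 'cc' as idx 2
Step 3: w='c' (idx 1), next='a' -> output (1, 'a'), add 'ca' as idx 3
Step 4: w='ca' (idx 3), next='a' -> output (3, 'a'), add 'caa' as idx 4
Step 5: w='cc' (idx 2), end of input -> output (2, '')


Encoded: [(0, 'c'), (1, 'c'), (1, 'a'), (3, 'a'), (2, '')]


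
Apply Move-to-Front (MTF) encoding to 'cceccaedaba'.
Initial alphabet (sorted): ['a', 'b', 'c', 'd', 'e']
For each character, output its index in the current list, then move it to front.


MTF encoding:
'c': index 2 in ['a', 'b', 'c', 'd', 'e'] -> ['c', 'a', 'b', 'd', 'e']
'c': index 0 in ['c', 'a', 'b', 'd', 'e'] -> ['c', 'a', 'b', 'd', 'e']
'e': index 4 in ['c', 'a', 'b', 'd', 'e'] -> ['e', 'c', 'a', 'b', 'd']
'c': index 1 in ['e', 'c', 'a', 'b', 'd'] -> ['c', 'e', 'a', 'b', 'd']
'c': index 0 in ['c', 'e', 'a', 'b', 'd'] -> ['c', 'e', 'a', 'b', 'd']
'a': index 2 in ['c', 'e', 'a', 'b', 'd'] -> ['a', 'c', 'e', 'b', 'd']
'e': index 2 in ['a', 'c', 'e', 'b', 'd'] -> ['e', 'a', 'c', 'b', 'd']
'd': index 4 in ['e', 'a', 'c', 'b', 'd'] -> ['d', 'e', 'a', 'c', 'b']
'a': index 2 in ['d', 'e', 'a', 'c', 'b'] -> ['a', 'd', 'e', 'c', 'b']
'b': index 4 in ['a', 'd', 'e', 'c', 'b'] -> ['b', 'a', 'd', 'e', 'c']
'a': index 1 in ['b', 'a', 'd', 'e', 'c'] -> ['a', 'b', 'd', 'e', 'c']


Output: [2, 0, 4, 1, 0, 2, 2, 4, 2, 4, 1]


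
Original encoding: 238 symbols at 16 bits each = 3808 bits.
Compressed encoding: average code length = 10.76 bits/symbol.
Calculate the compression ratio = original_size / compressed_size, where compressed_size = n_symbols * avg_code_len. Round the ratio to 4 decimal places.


original_size = n_symbols * orig_bits = 238 * 16 = 3808 bits
compressed_size = n_symbols * avg_code_len = 238 * 10.76 = 2560.88 bits
ratio = original_size / compressed_size = 3808 / 2560.88 = 1.487

Compression ratio = 1.487


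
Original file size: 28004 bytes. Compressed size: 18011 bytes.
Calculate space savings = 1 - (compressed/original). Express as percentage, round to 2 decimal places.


ratio = compressed/original = 18011/28004 = 0.643158
savings = 1 - ratio = 1 - 0.643158 = 0.356842
as a percentage: 0.356842 * 100 = 35.68%

Space savings = 1 - 18011/28004 = 35.68%


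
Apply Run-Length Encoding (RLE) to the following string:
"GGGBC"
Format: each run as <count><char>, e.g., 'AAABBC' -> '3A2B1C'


Scanning runs left to right:
  i=0: run of 'G' x 3 -> '3G'
  i=3: run of 'B' x 1 -> '1B'
  i=4: run of 'C' x 1 -> '1C'

RLE = 3G1B1C


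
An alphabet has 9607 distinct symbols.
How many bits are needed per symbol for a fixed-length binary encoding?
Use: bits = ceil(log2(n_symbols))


log2(9607) = 13.2299
Bracket: 2^13 = 8192 < 9607 <= 2^14 = 16384
So ceil(log2(9607)) = 14

bits = ceil(log2(9607)) = ceil(13.2299) = 14 bits


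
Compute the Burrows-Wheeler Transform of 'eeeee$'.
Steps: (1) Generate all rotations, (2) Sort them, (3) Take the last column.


Rotations (sorted):
  0: $eeeee -> last char: e
  1: e$eeee -> last char: e
  2: ee$eee -> last char: e
  3: eee$ee -> last char: e
  4: eeee$e -> last char: e
  5: eeeee$ -> last char: $


BWT = eeeee$


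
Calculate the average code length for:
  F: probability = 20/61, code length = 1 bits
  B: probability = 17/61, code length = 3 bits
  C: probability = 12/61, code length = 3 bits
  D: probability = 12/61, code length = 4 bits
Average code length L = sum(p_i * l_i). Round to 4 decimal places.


Weighted contributions p_i * l_i:
  F: (20/61) * 1 = 20/61
  B: (17/61) * 3 = 51/61
  C: (12/61) * 3 = 36/61
  D: (12/61) * 4 = 48/61
Sum = (20 + 51 + 36 + 48)/61 = 155/61

L = 155/61 = 2.5410 bits/symbol


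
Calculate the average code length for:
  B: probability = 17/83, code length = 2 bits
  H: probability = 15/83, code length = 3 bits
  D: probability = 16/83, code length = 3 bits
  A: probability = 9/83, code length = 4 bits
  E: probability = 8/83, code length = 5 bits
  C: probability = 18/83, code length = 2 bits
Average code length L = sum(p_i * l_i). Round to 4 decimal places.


Weighted contributions p_i * l_i:
  B: (17/83) * 2 = 34/83
  H: (15/83) * 3 = 45/83
  D: (16/83) * 3 = 48/83
  A: (9/83) * 4 = 36/83
  E: (8/83) * 5 = 40/83
  C: (18/83) * 2 = 36/83
Sum = (34 + 45 + 48 + 36 + 40 + 36)/83 = 239/83

L = 239/83 = 2.8795 bits/symbol
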